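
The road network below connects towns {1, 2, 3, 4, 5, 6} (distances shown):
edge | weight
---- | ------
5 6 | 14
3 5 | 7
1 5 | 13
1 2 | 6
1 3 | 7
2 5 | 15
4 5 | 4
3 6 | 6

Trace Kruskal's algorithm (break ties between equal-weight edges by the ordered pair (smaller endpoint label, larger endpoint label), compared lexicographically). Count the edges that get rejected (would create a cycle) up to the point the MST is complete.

0

Sort edges by weight, then run Kruskal:
4 5 (4): add. Components now {1} {2} {3} {4,5} {6}
1 2 (6): add. Components now {1,2} {3} {4,5} {6}
3 6 (6): add. Components now {1,2} {3,6} {4,5}
1 3 (7): add. Components now {1,2,3,6} {4,5}
3 5 (7): add. Components now {1,2,3,4,5,6}
Edges rejected before the tree was complete: 0.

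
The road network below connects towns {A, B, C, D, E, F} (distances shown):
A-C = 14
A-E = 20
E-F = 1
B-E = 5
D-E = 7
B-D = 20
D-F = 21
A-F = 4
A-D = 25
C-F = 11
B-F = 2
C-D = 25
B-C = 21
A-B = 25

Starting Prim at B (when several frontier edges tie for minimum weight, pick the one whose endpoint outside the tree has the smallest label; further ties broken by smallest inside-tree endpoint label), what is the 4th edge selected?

D-E

Prim's algorithm from B:
Step 1: cheapest edge leaving the tree is B-F (2); add F.
Step 2: cheapest edge leaving the tree is E-F (1); add E.
Step 3: cheapest edge leaving the tree is A-F (4); add A.
Step 4: cheapest edge leaving the tree is D-E (7); add D.
Step 5: cheapest edge leaving the tree is C-F (11); add C.
The 4th edge added is D-E.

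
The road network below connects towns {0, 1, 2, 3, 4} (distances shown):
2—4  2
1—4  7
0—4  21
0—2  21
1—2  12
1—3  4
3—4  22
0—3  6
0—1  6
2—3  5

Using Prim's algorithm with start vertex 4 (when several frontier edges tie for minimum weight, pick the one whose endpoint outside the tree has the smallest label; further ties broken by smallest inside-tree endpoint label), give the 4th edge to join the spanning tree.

0-1

Prim's algorithm from 4:
Step 1: frontier [2—4 2, 1—4 7, 0—4 21, 3—4 22] → take 2—4 (2); add 2.
Step 2: frontier [2—3 5, 1—2 12, 0—2 21, 1—4 7, 0—4 21, 3—4 22] → take 2—3 (5); add 3.
Step 3: frontier [1—2 12, 0—2 21, 1—3 4, 0—3 6, 1—4 7, 0—4 21] → take 1—3 (4); add 1.
Step 4: frontier [0—1 6, 0—2 21, 0—3 6, 0—4 21] → take 0—1 (6); add 0.
The 4th edge added is 0—1.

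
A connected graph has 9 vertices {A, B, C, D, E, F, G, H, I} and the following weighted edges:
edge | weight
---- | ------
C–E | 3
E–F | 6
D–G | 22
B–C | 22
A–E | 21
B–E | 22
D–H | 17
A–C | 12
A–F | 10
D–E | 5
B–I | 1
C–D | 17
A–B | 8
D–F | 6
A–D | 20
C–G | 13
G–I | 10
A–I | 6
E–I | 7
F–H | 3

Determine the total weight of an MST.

Kruskal: consider edges lightest-first.
B–I (1): add — endpoints in different components.
C–E (3): add — endpoints in different components.
F–H (3): add — endpoints in different components.
D–E (5): add — endpoints in different components.
A–I (6): add — endpoints in different components.
D–F (6): add — endpoints in different components.
E–F (6): skip — E and F already connected.
E–I (7): add — endpoints in different components.
A–B (8): skip — A and B already connected.
A–F (10): skip — A and F already connected.
G–I (10): add — endpoints in different components.
MST edges: B–I, C–E, F–H, D–E, A–I, D–F, E–I, G–I; total weight 1+3+3+5+6+6+7+10 = 41.

41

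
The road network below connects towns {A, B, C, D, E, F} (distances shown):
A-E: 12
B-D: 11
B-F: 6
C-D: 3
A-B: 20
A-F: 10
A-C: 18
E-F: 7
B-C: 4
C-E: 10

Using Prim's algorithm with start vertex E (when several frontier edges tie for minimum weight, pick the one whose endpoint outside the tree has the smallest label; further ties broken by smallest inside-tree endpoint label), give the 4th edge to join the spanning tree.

C-D

Prim's algorithm from E:
Step 1: cheapest edge leaving the tree is E-F (7); add F.
Step 2: cheapest edge leaving the tree is B-F (6); add B.
Step 3: cheapest edge leaving the tree is B-C (4); add C.
Step 4: cheapest edge leaving the tree is C-D (3); add D.
Step 5: cheapest edge leaving the tree is A-F (10); add A.
The 4th edge added is C-D.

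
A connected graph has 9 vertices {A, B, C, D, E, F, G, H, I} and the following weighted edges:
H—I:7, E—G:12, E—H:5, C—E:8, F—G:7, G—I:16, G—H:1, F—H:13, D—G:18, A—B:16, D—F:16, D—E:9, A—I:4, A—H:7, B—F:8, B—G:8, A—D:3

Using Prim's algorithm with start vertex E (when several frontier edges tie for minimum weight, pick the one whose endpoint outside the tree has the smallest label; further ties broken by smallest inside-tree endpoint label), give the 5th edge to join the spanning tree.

Grow the tree from E using Prim:
Step 1: cheapest edge leaving the tree is E—H (5); add H.
Step 2: cheapest edge leaving the tree is G—H (1); add G.
Step 3: cheapest edge leaving the tree is A—H (7); add A.
Step 4: cheapest edge leaving the tree is A—D (3); add D.
Step 5: cheapest edge leaving the tree is A—I (4); add I.
Step 6: cheapest edge leaving the tree is F—G (7); add F.
Step 7: cheapest edge leaving the tree is B—F (8); add B.
Step 8: cheapest edge leaving the tree is C—E (8); add C.
The 5th edge added is A—I.

A-I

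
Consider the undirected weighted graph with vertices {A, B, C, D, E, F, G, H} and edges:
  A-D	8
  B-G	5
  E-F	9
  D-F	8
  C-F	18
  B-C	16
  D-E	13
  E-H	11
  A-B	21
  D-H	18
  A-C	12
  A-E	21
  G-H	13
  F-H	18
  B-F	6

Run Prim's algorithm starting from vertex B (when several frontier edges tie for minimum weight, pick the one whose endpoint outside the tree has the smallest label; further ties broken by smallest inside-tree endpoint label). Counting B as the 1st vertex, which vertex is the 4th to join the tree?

Prim's algorithm from B:
Step 1: cheapest edge leaving the tree is B-G (5); add G.
Step 2: cheapest edge leaving the tree is B-F (6); add F.
Step 3: cheapest edge leaving the tree is D-F (8); add D.
Step 4: cheapest edge leaving the tree is A-D (8); add A.
Step 5: cheapest edge leaving the tree is E-F (9); add E.
Step 6: cheapest edge leaving the tree is E-H (11); add H.
Step 7: cheapest edge leaving the tree is A-C (12); add C.
Vertex order: B, G, F, D, A, E, H, C. The 4th vertex is D.

D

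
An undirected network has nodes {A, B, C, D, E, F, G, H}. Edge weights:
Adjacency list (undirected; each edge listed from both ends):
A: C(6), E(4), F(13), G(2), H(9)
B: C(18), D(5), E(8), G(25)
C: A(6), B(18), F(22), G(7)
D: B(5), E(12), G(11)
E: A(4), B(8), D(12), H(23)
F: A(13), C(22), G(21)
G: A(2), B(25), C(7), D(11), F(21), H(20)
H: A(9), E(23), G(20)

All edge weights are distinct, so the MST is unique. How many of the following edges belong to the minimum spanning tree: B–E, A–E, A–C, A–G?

Kruskal's algorithm — process edges by increasing weight (ties by edge label):
A–G (2): add — endpoints in different components.
A–E (4): add — endpoints in different components.
B–D (5): add — endpoints in different components.
A–C (6): add — endpoints in different components.
C–G (7): skip — C and G already connected.
B–E (8): add — endpoints in different components.
A–H (9): add — endpoints in different components.
D–G (11): skip — D and G already connected.
D–E (12): skip — D and E already connected.
A–F (13): add — endpoints in different components.
MST edge set: {A–G, A–E, B–D, A–C, B–E, A–H, A–F}.
Of the listed edges, {B–E, A–E, A–C, A–G} are in the MST → 4.

4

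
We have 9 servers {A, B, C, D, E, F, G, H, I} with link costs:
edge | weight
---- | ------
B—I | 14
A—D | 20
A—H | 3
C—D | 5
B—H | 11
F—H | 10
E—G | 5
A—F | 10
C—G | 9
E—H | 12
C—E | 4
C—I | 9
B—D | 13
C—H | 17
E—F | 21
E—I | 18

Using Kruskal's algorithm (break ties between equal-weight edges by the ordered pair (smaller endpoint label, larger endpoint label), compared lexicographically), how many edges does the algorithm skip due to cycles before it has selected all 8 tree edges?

2

Sort edges by weight, then run Kruskal:
A—H (3): add — endpoints in different components.
C—E (4): add — endpoints in different components.
C—D (5): add — endpoints in different components.
E—G (5): add — endpoints in different components.
C—G (9): skip — C and G already connected.
C—I (9): add — endpoints in different components.
A—F (10): add — endpoints in different components.
F—H (10): skip — F and H already connected.
B—H (11): add — endpoints in different components.
E—H (12): add — endpoints in different components.
Edges rejected before the tree was complete: 2.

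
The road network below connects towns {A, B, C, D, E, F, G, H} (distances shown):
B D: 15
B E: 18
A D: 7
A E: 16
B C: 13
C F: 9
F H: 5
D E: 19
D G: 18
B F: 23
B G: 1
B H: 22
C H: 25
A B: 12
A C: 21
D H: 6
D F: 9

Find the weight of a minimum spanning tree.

56

Sort edges by weight, then run Kruskal:
B G (1): add — endpoints in different components.
F H (5): add — endpoints in different components.
D H (6): add — endpoints in different components.
A D (7): add — endpoints in different components.
C F (9): add — endpoints in different components.
D F (9): skip — D and F already connected.
A B (12): add — endpoints in different components.
B C (13): skip — B and C already connected.
B D (15): skip — B and D already connected.
A E (16): add — endpoints in different components.
MST edges: B G, F H, D H, A D, C F, A B, A E; total weight 1+5+6+7+9+12+16 = 56.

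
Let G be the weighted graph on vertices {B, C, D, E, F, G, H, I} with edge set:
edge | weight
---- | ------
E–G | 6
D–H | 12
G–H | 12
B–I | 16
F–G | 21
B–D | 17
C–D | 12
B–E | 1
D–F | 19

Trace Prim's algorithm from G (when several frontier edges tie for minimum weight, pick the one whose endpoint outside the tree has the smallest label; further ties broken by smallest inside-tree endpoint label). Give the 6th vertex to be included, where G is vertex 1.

C

Grow the tree from G using Prim:
Step 1: frontier [E–G 6, G–H 12, F–G 21] → take E–G (6); add E.
Step 2: frontier [B–E 1, G–H 12, F–G 21] → take B–E (1); add B.
Step 3: frontier [B–I 16, B–D 17, G–H 12, F–G 21] → take G–H (12); add H.
Step 4: frontier [B–I 16, B–D 17, F–G 21, D–H 12] → take D–H (12); add D.
Step 5: frontier [B–I 16, C–D 12, D–F 19, F–G 21] → take C–D (12); add C.
Step 6: frontier [B–I 16, D–F 19, F–G 21] → take B–I (16); add I.
Step 7: frontier [D–F 19, F–G 21] → take D–F (19); add F.
Vertex order: G, E, B, H, D, C, I, F. The 6th vertex is C.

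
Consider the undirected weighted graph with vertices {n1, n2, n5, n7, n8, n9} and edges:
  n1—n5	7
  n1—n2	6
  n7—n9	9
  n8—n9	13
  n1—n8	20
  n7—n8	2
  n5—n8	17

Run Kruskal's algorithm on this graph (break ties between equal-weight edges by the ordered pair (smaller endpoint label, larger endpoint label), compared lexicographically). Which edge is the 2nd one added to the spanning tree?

n1-n2

Kruskal's algorithm — process edges by increasing weight (ties by edge label):
n7—n8 (2): add. Components now {n1} {n7,n8} {n9} {n5} {n2}
n1—n2 (6): add. Components now {n1,n2} {n7,n8} {n9} {n5}
n1—n5 (7): add. Components now {n1,n2,n5} {n7,n8} {n9}
n7—n9 (9): add. Components now {n1,n2,n5} {n7,n8,n9}
n8—n9 (13): skip — n8 and n9 already connected.
n5—n8 (17): add. Components now {n1,n2,n5,n7,n8,n9}
The 2nd edge added is n1—n2.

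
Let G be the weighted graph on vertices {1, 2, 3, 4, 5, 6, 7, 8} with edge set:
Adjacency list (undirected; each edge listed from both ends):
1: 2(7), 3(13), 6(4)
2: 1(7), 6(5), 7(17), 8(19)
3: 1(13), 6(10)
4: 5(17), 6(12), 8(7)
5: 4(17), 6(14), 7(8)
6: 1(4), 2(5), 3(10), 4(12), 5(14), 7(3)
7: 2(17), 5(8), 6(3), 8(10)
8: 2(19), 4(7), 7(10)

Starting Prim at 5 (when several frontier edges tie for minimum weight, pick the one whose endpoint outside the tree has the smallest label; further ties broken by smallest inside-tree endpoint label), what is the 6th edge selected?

Grow the tree from 5 using Prim:
Step 1: frontier [5—7 8, 5—6 14, 4—5 17] → take 5—7 (8); add 7.
Step 2: frontier [5—6 14, 4—5 17, 6—7 3, 7—8 10, 2—7 17] → take 6—7 (3); add 6.
Step 3: frontier [4—5 17, 1—6 4, 2—6 5, 3—6 10, 4—6 12, 7—8 10, 2—7 17] → take 1—6 (4); add 1.
Step 4: frontier [1—2 7, 1—3 13, 4—5 17, 2—6 5, 3—6 10, 4—6 12, 7—8 10, 2—7 17] → take 2—6 (5); add 2.
Step 5: frontier [1—3 13, 2—8 19, 4—5 17, 3—6 10, 4—6 12, 7—8 10] → take 3—6 (10); add 3.
Step 6: frontier [2—8 19, 4—5 17, 4—6 12, 7—8 10] → take 7—8 (10); add 8.
Step 7: frontier [4—5 17, 4—6 12, 4—8 7] → take 4—8 (7); add 4.
The 6th edge added is 7—8.

7-8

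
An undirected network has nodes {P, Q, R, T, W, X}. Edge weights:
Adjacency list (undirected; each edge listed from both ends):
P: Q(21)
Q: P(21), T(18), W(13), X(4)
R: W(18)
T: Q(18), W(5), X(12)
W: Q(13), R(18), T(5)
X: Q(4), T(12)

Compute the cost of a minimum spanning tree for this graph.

Sort edges by weight, then run Kruskal:
Q—X (4): add — endpoints in different components.
T—W (5): add — endpoints in different components.
T—X (12): add — endpoints in different components.
Q—W (13): skip — W and Q already connected.
Q—T (18): skip — T and Q already connected.
R—W (18): add — endpoints in different components.
P—Q (21): add — endpoints in different components.
MST edges: Q—X, T—W, T—X, R—W, P—Q; total weight 4+5+12+18+21 = 60.

60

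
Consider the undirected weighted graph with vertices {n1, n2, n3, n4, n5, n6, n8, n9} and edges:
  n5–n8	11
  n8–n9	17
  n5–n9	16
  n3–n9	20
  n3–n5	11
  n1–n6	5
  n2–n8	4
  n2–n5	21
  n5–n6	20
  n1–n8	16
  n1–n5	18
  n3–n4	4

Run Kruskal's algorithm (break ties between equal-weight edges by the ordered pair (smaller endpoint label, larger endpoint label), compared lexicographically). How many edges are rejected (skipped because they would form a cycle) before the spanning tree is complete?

Kruskal: consider edges lightest-first.
n2–n8 (4): add — endpoints in different components.
n3–n4 (4): add — endpoints in different components.
n1–n6 (5): add — endpoints in different components.
n3–n5 (11): add — endpoints in different components.
n5–n8 (11): add — endpoints in different components.
n1–n8 (16): add — endpoints in different components.
n5–n9 (16): add — endpoints in different components.
Edges rejected before the tree was complete: 0.

0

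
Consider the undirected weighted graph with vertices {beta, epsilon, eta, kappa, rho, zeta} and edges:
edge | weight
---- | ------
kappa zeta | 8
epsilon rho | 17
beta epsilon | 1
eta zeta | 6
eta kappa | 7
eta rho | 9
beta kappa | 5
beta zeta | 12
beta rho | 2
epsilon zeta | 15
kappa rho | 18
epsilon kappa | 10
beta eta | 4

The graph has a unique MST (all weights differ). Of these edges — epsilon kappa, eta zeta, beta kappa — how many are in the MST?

Sort edges by weight, then run Kruskal:
beta epsilon (1): add — endpoints in different components.
beta rho (2): add — endpoints in different components.
beta eta (4): add — endpoints in different components.
beta kappa (5): add — endpoints in different components.
eta zeta (6): add — endpoints in different components.
MST edge set: {beta epsilon, beta rho, beta eta, beta kappa, eta zeta}.
Of the listed edges, {eta zeta, beta kappa} are in the MST → 2.

2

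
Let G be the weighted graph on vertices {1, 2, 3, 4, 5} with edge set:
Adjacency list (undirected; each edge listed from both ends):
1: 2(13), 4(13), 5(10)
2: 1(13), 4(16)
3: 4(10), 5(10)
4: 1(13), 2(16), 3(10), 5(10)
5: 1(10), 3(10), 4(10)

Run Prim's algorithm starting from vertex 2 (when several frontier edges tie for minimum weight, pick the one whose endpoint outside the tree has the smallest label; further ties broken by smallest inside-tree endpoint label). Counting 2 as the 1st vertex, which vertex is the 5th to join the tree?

Prim's algorithm from 2:
Step 1: cheapest edge leaving the tree is 1-2 (13); add 1.
Step 2: cheapest edge leaving the tree is 1-5 (10); add 5.
Step 3: cheapest edge leaving the tree is 3-5 (10); add 3.
Step 4: cheapest edge leaving the tree is 3-4 (10); add 4.
Vertex order: 2, 1, 5, 3, 4. The 5th vertex is 4.

4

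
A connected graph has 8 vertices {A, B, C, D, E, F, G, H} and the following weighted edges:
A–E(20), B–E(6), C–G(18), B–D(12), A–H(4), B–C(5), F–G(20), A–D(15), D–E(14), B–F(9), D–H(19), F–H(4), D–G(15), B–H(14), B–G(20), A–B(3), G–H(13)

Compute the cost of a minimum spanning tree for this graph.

47

Kruskal's algorithm — process edges by increasing weight (ties by edge label):
A–B (3): add — endpoints in different components.
A–H (4): add — endpoints in different components.
F–H (4): add — endpoints in different components.
B–C (5): add — endpoints in different components.
B–E (6): add — endpoints in different components.
B–F (9): skip — B and F already connected.
B–D (12): add — endpoints in different components.
G–H (13): add — endpoints in different components.
MST edges: A–B, A–H, F–H, B–C, B–E, B–D, G–H; total weight 3+4+4+5+6+12+13 = 47.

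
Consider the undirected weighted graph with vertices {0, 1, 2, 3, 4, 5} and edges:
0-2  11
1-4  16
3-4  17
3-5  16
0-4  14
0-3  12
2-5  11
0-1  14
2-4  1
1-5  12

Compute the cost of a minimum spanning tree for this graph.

47

Prim, starting at 3.
Step 1: frontier [0-3 12, 3-5 16, 3-4 17] → take 0-3 (12); add 0.
Step 2: frontier [0-2 11, 0-1 14, 0-4 14, 3-5 16, 3-4 17] → take 0-2 (11); add 2.
Step 3: frontier [0-1 14, 0-4 14, 2-4 1, 2-5 11, 3-5 16, 3-4 17] → take 2-4 (1); add 4.
Step 4: frontier [0-1 14, 2-5 11, 3-5 16, 1-4 16] → take 2-5 (11); add 5.
Step 5: frontier [0-1 14, 1-4 16, 1-5 12] → take 1-5 (12); add 1.
MST edges: 0-3, 0-2, 2-4, 2-5, 1-5; total weight 12+11+1+11+12 = 47.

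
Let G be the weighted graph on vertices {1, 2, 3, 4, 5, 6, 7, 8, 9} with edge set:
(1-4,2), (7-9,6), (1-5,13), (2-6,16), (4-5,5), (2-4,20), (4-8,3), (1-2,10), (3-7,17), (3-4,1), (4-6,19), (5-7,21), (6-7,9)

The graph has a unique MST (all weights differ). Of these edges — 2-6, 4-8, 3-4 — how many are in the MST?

3

Kruskal: consider edges lightest-first.
3-4 (1): add — endpoints in different components.
1-4 (2): add — endpoints in different components.
4-8 (3): add — endpoints in different components.
4-5 (5): add — endpoints in different components.
7-9 (6): add — endpoints in different components.
6-7 (9): add — endpoints in different components.
1-2 (10): add — endpoints in different components.
1-5 (13): skip — 1 and 5 already connected.
2-6 (16): add — endpoints in different components.
MST edge set: {3-4, 1-4, 4-8, 4-5, 7-9, 6-7, 1-2, 2-6}.
Of the listed edges, {2-6, 4-8, 3-4} are in the MST → 3.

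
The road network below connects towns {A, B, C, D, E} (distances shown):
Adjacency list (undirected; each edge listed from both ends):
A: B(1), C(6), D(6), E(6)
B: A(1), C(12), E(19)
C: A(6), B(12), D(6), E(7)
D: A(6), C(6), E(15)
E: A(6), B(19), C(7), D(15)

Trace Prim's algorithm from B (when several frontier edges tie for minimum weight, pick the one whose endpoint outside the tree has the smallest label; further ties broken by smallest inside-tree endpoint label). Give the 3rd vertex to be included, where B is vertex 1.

Grow the tree from B using Prim:
Step 1: frontier [A—B 1, B—C 12, B—E 19] → take A—B (1); add A.
Step 2: frontier [A—C 6, A—D 6, A—E 6, B—C 12, B—E 19] → take A—C (6); add C.
Step 3: frontier [A—D 6, A—E 6, B—E 19, C—D 6, C—E 7] → take A—D (6); add D.
Step 4: frontier [A—E 6, B—E 19, C—E 7, D—E 15] → take A—E (6); add E.
Vertex order: B, A, C, D, E. The 3rd vertex is C.

C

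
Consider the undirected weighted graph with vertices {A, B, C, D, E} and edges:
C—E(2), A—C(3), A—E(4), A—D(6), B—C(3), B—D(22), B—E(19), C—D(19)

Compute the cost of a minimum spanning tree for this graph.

14

Kruskal's algorithm — process edges by increasing weight (ties by edge label):
C—E (2): add — endpoints in different components.
A—C (3): add — endpoints in different components.
B—C (3): add — endpoints in different components.
A—E (4): skip — A and E already connected.
A—D (6): add — endpoints in different components.
MST edges: C—E, A—C, B—C, A—D; total weight 2+3+3+6 = 14.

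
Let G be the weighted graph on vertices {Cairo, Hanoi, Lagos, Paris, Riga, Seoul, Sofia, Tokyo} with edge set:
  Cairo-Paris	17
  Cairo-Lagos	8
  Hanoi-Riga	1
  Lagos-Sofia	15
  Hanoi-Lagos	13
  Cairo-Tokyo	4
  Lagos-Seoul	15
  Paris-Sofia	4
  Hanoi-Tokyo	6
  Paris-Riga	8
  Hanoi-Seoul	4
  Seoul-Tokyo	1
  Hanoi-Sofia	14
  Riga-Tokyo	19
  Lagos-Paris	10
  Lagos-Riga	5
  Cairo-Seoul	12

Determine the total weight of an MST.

27

Kruskal's algorithm — process edges by increasing weight (ties by edge label):
Hanoi-Riga (1): add — endpoints in different components.
Seoul-Tokyo (1): add — endpoints in different components.
Cairo-Tokyo (4): add — endpoints in different components.
Hanoi-Seoul (4): add — endpoints in different components.
Paris-Sofia (4): add — endpoints in different components.
Lagos-Riga (5): add — endpoints in different components.
Hanoi-Tokyo (6): skip — Tokyo and Hanoi already connected.
Cairo-Lagos (8): skip — Lagos and Cairo already connected.
Paris-Riga (8): add — endpoints in different components.
MST edges: Hanoi-Riga, Seoul-Tokyo, Cairo-Tokyo, Hanoi-Seoul, Paris-Sofia, Lagos-Riga, Paris-Riga; total weight 1+1+4+4+4+5+8 = 27.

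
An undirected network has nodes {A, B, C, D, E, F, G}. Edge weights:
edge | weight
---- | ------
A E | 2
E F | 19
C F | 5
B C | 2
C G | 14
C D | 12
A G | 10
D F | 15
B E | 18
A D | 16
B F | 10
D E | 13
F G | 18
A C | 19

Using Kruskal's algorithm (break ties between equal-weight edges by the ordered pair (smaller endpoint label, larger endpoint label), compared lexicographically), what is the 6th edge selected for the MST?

D-E

Sort edges by weight, then run Kruskal:
A E (2): add. Components now {A,E} {B} {C} {D} {F} {G}
B C (2): add. Components now {A,E} {B,C} {D} {F} {G}
C F (5): add. Components now {A,E} {B,C,F} {D} {G}
A G (10): add. Components now {A,E,G} {B,C,F} {D}
B F (10): skip — B and F already connected.
C D (12): add. Components now {A,E,G} {B,C,D,F}
D E (13): add. Components now {A,B,C,D,E,F,G}
The 6th edge added is D E.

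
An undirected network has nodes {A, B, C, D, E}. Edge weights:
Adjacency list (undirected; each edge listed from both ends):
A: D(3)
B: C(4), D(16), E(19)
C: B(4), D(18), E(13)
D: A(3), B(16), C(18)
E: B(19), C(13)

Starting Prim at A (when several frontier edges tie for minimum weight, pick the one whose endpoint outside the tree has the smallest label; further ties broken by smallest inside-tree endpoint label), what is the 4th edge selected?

Grow the tree from A using Prim:
Step 1: frontier [A D 3] → take A D (3); add D.
Step 2: frontier [B D 16, C D 18] → take B D (16); add B.
Step 3: frontier [B C 4, B E 19, C D 18] → take B C (4); add C.
Step 4: frontier [B E 19, C E 13] → take C E (13); add E.
The 4th edge added is C E.

C-E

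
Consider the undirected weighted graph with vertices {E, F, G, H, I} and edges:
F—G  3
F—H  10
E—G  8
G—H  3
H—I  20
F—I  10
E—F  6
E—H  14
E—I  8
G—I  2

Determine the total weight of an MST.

Grow the tree from G using Prim:
Step 1: frontier [G—I 2, F—G 3, G—H 3, E—G 8] → take G—I (2); add I.
Step 2: frontier [F—G 3, G—H 3, E—G 8, E—I 8, F—I 10, H—I 20] → take F—G (3); add F.
Step 3: frontier [E—F 6, F—H 10, G—H 3, E—G 8, E—I 8, H—I 20] → take G—H (3); add H.
Step 4: frontier [E—F 6, E—G 8, E—H 14, E—I 8] → take E—F (6); add E.
MST edges: G—I, F—G, G—H, E—F; total weight 2+3+3+6 = 14.

14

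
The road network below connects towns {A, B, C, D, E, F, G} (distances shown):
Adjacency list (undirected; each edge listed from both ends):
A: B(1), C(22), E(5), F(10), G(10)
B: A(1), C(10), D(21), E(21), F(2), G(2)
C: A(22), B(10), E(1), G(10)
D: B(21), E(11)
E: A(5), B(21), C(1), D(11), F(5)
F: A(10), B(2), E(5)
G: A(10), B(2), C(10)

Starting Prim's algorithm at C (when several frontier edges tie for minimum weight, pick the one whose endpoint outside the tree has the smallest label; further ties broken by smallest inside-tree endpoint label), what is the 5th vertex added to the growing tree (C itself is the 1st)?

Prim's algorithm from C:
Step 1: cheapest edge leaving the tree is C-E (1); add E.
Step 2: cheapest edge leaving the tree is A-E (5); add A.
Step 3: cheapest edge leaving the tree is A-B (1); add B.
Step 4: cheapest edge leaving the tree is B-F (2); add F.
Step 5: cheapest edge leaving the tree is B-G (2); add G.
Step 6: cheapest edge leaving the tree is D-E (11); add D.
Vertex order: C, E, A, B, F, G, D. The 5th vertex is F.

F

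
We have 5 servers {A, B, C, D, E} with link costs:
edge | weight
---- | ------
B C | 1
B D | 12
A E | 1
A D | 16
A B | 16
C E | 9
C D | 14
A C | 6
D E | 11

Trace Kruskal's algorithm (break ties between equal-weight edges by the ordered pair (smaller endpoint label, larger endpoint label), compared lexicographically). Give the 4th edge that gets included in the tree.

D-E

Sort edges by weight, then run Kruskal:
A E (1): add. Components now {A,E} {B} {C} {D}
B C (1): add. Components now {A,E} {B,C} {D}
A C (6): add. Components now {A,B,C,E} {D}
C E (9): skip — C and E already connected.
D E (11): add. Components now {A,B,C,D,E}
The 4th edge added is D E.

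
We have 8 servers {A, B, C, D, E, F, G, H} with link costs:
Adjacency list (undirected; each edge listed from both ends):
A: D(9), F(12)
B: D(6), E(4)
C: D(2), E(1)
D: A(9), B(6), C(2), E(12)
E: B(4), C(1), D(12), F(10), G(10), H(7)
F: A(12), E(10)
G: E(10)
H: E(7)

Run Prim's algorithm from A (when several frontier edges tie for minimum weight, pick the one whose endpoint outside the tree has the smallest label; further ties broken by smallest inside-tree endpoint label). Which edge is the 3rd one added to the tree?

Prim, starting at A.
Step 1: frontier [A–D 9, A–F 12] → take A–D (9); add D.
Step 2: frontier [A–F 12, C–D 2, B–D 6, D–E 12] → take C–D (2); add C.
Step 3: frontier [A–F 12, C–E 1, B–D 6, D–E 12] → take C–E (1); add E.
Step 4: frontier [A–F 12, B–D 6, B–E 4, E–H 7, E–F 10, E–G 10] → take B–E (4); add B.
Step 5: frontier [A–F 12, E–H 7, E–F 10, E–G 10] → take E–H (7); add H.
Step 6: frontier [A–F 12, E–F 10, E–G 10] → take E–F (10); add F.
Step 7: frontier [E–G 10] → take E–G (10); add G.
The 3rd edge added is C–E.

C-E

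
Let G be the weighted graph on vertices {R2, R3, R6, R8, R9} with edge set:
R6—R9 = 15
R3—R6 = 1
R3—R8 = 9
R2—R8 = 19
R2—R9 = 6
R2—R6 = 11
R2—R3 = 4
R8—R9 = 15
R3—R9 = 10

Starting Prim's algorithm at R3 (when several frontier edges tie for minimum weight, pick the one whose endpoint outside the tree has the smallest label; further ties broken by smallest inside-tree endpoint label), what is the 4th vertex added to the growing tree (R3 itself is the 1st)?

Grow the tree from R3 using Prim:
Step 1: frontier [R3—R6 1, R2—R3 4, R3—R8 9, R3—R9 10] → take R3—R6 (1); add R6.
Step 2: frontier [R2—R3 4, R3—R8 9, R3—R9 10, R2—R6 11, R6—R9 15] → take R2—R3 (4); add R2.
Step 3: frontier [R2—R9 6, R2—R8 19, R3—R8 9, R3—R9 10, R6—R9 15] → take R2—R9 (6); add R9.
Step 4: frontier [R2—R8 19, R3—R8 9, R8—R9 15] → take R3—R8 (9); add R8.
Vertex order: R3, R6, R2, R9, R8. The 4th vertex is R9.

R9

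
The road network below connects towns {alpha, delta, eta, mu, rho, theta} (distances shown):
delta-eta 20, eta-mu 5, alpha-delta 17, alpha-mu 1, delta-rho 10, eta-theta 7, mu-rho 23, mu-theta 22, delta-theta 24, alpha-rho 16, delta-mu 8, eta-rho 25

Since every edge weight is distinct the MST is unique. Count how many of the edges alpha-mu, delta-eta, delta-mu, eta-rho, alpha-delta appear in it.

Sort edges by weight, then run Kruskal:
alpha-mu (1): add. Components now {alpha,mu} {rho} {eta} {delta} {theta}
eta-mu (5): add. Components now {alpha,eta,mu} {rho} {delta} {theta}
eta-theta (7): add. Components now {alpha,eta,mu,theta} {rho} {delta}
delta-mu (8): add. Components now {alpha,delta,eta,mu,theta} {rho}
delta-rho (10): add. Components now {alpha,delta,eta,mu,rho,theta}
MST edge set: {alpha-mu, eta-mu, eta-theta, delta-mu, delta-rho}.
Of the listed edges, {alpha-mu, delta-mu} are in the MST → 2.

2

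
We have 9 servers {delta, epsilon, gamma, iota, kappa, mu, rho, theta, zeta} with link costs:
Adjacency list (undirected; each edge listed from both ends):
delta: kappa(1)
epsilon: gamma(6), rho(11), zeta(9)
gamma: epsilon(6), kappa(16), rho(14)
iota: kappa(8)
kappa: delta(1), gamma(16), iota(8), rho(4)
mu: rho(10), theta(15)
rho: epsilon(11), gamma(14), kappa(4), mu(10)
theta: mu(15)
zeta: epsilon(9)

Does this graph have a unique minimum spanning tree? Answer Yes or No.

Kruskal's algorithm — process edges by increasing weight (ties by edge label):
delta kappa (1): add — endpoints in different components.
kappa rho (4): add — endpoints in different components.
epsilon gamma (6): add — endpoints in different components.
iota kappa (8): add — endpoints in different components.
epsilon zeta (9): add — endpoints in different components.
mu rho (10): add — endpoints in different components.
epsilon rho (11): add — endpoints in different components.
gamma rho (14): skip — gamma and rho already connected.
mu theta (15): add — endpoints in different components.
Every non-tree edge has weight strictly greater than the heaviest edge on the tree path between its endpoints, so the MST is unique.

Yes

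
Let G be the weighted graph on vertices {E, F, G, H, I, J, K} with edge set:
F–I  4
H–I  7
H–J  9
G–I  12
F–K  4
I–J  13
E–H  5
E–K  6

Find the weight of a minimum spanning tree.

40

Grow the tree from J using Prim:
Step 1: cheapest edge leaving the tree is H–J (9); add H.
Step 2: cheapest edge leaving the tree is E–H (5); add E.
Step 3: cheapest edge leaving the tree is E–K (6); add K.
Step 4: cheapest edge leaving the tree is F–K (4); add F.
Step 5: cheapest edge leaving the tree is F–I (4); add I.
Step 6: cheapest edge leaving the tree is G–I (12); add G.
MST edges: H–J, E–H, E–K, F–K, F–I, G–I; total weight 9+5+6+4+4+12 = 40.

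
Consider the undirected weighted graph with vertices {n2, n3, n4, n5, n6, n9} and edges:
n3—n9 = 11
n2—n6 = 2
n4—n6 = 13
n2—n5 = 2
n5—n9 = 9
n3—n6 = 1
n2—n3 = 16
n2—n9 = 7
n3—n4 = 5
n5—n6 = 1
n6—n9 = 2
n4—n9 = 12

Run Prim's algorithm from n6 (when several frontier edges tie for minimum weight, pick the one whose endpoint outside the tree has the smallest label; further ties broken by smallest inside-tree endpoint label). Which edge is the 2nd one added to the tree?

n5-n6

Prim's algorithm from n6:
Step 1: frontier [n3—n6 1, n5—n6 1, n2—n6 2, n6—n9 2, n4—n6 13] → take n3—n6 (1); add n3.
Step 2: frontier [n3—n4 5, n3—n9 11, n2—n3 16, n5—n6 1, n2—n6 2, n6—n9 2, n4—n6 13] → take n5—n6 (1); add n5.
Step 3: frontier [n3—n4 5, n3—n9 11, n2—n3 16, n2—n5 2, n5—n9 9, n2—n6 2, n6—n9 2, n4—n6 13] → take n2—n5 (2); add n2.
Step 4: frontier [n2—n9 7, n3—n4 5, n3—n9 11, n5—n9 9, n6—n9 2, n4—n6 13] → take n6—n9 (2); add n9.
Step 5: frontier [n3—n4 5, n4—n6 13, n4—n9 12] → take n3—n4 (5); add n4.
The 2nd edge added is n5—n6.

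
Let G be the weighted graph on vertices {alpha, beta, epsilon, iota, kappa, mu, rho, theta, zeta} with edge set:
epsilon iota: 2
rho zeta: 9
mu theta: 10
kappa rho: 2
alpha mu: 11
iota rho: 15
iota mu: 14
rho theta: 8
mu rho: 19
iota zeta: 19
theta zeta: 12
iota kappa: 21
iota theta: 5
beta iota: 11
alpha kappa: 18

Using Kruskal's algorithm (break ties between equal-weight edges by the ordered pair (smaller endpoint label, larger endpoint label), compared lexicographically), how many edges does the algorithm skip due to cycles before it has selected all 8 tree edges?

Sort edges by weight, then run Kruskal:
epsilon iota (2): add — endpoints in different components.
kappa rho (2): add — endpoints in different components.
iota theta (5): add — endpoints in different components.
rho theta (8): add — endpoints in different components.
rho zeta (9): add — endpoints in different components.
mu theta (10): add — endpoints in different components.
alpha mu (11): add — endpoints in different components.
beta iota (11): add — endpoints in different components.
Edges rejected before the tree was complete: 0.

0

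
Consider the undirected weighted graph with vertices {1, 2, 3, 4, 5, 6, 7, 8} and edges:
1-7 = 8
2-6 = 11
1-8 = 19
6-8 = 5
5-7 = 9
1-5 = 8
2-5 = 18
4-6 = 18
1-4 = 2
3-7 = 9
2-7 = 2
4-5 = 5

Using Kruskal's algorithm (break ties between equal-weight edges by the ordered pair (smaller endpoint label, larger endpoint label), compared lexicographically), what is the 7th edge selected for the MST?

Kruskal's algorithm — process edges by increasing weight (ties by edge label):
1-4 (2): add — endpoints in different components.
2-7 (2): add — endpoints in different components.
4-5 (5): add — endpoints in different components.
6-8 (5): add — endpoints in different components.
1-5 (8): skip — 1 and 5 already connected.
1-7 (8): add — endpoints in different components.
3-7 (9): add — endpoints in different components.
5-7 (9): skip — 5 and 7 already connected.
2-6 (11): add — endpoints in different components.
The 7th edge added is 2-6.

2-6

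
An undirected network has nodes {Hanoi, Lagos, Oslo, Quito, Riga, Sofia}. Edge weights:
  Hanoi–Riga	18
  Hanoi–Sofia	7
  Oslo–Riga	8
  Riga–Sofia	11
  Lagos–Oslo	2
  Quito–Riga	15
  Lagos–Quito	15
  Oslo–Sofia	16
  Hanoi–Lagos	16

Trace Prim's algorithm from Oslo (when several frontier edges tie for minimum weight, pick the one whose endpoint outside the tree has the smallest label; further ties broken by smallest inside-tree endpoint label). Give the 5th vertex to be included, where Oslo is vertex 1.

Hanoi

Prim's algorithm from Oslo:
Step 1: frontier [Lagos–Oslo 2, Oslo–Riga 8, Oslo–Sofia 16] → take Lagos–Oslo (2); add Lagos.
Step 2: frontier [Lagos–Quito 15, Hanoi–Lagos 16, Oslo–Riga 8, Oslo–Sofia 16] → take Oslo–Riga (8); add Riga.
Step 3: frontier [Lagos–Quito 15, Hanoi–Lagos 16, Oslo–Sofia 16, Riga–Sofia 11, Quito–Riga 15, Hanoi–Riga 18] → take Riga–Sofia (11); add Sofia.
Step 4: frontier [Lagos–Quito 15, Hanoi–Lagos 16, Quito–Riga 15, Hanoi–Riga 18, Hanoi–Sofia 7] → take Hanoi–Sofia (7); add Hanoi.
Step 5: frontier [Lagos–Quito 15, Quito–Riga 15] → take Lagos–Quito (15); add Quito.
Vertex order: Oslo, Lagos, Riga, Sofia, Hanoi, Quito. The 5th vertex is Hanoi.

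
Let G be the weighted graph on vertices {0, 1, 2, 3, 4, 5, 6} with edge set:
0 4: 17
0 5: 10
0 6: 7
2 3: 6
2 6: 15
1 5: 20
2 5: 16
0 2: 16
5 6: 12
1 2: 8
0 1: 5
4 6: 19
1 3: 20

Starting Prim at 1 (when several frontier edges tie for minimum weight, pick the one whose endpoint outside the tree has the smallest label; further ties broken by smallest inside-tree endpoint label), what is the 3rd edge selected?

1-2

Grow the tree from 1 using Prim:
Step 1: cheapest edge leaving the tree is 0 1 (5); add 0.
Step 2: cheapest edge leaving the tree is 0 6 (7); add 6.
Step 3: cheapest edge leaving the tree is 1 2 (8); add 2.
Step 4: cheapest edge leaving the tree is 2 3 (6); add 3.
Step 5: cheapest edge leaving the tree is 0 5 (10); add 5.
Step 6: cheapest edge leaving the tree is 0 4 (17); add 4.
The 3rd edge added is 1 2.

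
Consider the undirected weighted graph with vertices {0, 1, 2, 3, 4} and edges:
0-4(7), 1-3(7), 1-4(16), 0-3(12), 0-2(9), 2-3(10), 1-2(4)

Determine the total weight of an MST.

Kruskal: consider edges lightest-first.
1-2 (4): add. Components now {0} {1,2} {3} {4}
0-4 (7): add. Components now {0,4} {1,2} {3}
1-3 (7): add. Components now {0,4} {1,2,3}
0-2 (9): add. Components now {0,1,2,3,4}
MST edges: 1-2, 0-4, 1-3, 0-2; total weight 4+7+7+9 = 27.

27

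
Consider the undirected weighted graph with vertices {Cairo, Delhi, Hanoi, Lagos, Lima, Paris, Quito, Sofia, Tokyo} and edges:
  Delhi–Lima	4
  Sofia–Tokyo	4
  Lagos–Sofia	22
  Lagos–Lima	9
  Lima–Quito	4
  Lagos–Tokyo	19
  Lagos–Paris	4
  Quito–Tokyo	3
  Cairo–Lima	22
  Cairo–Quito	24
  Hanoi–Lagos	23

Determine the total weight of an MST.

73

Kruskal's algorithm — process edges by increasing weight (ties by edge label):
Quito–Tokyo (3): add — endpoints in different components.
Delhi–Lima (4): add — endpoints in different components.
Lagos–Paris (4): add — endpoints in different components.
Lima–Quito (4): add — endpoints in different components.
Sofia–Tokyo (4): add — endpoints in different components.
Lagos–Lima (9): add — endpoints in different components.
Lagos–Tokyo (19): skip — Lagos and Tokyo already connected.
Cairo–Lima (22): add — endpoints in different components.
Lagos–Sofia (22): skip — Sofia and Lagos already connected.
Hanoi–Lagos (23): add — endpoints in different components.
MST edges: Quito–Tokyo, Delhi–Lima, Lagos–Paris, Lima–Quito, Sofia–Tokyo, Lagos–Lima, Cairo–Lima, Hanoi–Lagos; total weight 3+4+4+4+4+9+22+23 = 73.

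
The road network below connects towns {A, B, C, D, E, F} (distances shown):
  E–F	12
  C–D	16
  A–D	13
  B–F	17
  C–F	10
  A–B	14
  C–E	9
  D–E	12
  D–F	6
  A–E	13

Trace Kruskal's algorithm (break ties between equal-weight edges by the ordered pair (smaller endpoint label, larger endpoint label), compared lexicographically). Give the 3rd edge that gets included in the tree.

C-F

Sort edges by weight, then run Kruskal:
D–F (6): add. Components now {A} {B} {C} {D,F} {E}
C–E (9): add. Components now {A} {B} {C,E} {D,F}
C–F (10): add. Components now {A} {B} {C,D,E,F}
D–E (12): skip — D and E already connected.
E–F (12): skip — E and F already connected.
A–D (13): add. Components now {A,C,D,E,F} {B}
A–E (13): skip — A and E already connected.
A–B (14): add. Components now {A,B,C,D,E,F}
The 3rd edge added is C–F.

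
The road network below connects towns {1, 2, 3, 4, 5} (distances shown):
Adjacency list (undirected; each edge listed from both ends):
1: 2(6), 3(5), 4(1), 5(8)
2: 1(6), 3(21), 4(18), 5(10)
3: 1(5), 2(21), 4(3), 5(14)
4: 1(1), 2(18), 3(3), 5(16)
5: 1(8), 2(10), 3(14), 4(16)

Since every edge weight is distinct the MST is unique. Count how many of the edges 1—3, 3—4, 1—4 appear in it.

2

Kruskal's algorithm — process edges by increasing weight (ties by edge label):
1—4 (1): add. Components now {1,4} {2} {3} {5}
3—4 (3): add. Components now {1,3,4} {2} {5}
1—3 (5): skip — 1 and 3 already connected.
1—2 (6): add. Components now {1,2,3,4} {5}
1—5 (8): add. Components now {1,2,3,4,5}
MST edge set: {1—4, 3—4, 1—2, 1—5}.
Of the listed edges, {3—4, 1—4} are in the MST → 2.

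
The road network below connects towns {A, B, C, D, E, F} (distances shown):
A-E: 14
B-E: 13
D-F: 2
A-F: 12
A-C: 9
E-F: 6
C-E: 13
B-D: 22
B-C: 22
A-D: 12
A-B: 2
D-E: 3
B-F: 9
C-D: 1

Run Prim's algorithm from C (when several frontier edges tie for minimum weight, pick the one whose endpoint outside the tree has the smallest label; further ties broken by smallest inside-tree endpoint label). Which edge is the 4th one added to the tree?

Prim, starting at C.
Step 1: frontier [C-D 1, A-C 9, C-E 13, B-C 22] → take C-D (1); add D.
Step 2: frontier [A-C 9, C-E 13, B-C 22, D-F 2, D-E 3, A-D 12, B-D 22] → take D-F (2); add F.
Step 3: frontier [A-C 9, C-E 13, B-C 22, D-E 3, A-D 12, B-D 22, E-F 6, B-F 9, A-F 12] → take D-E (3); add E.
Step 4: frontier [A-C 9, B-C 22, A-D 12, B-D 22, B-E 13, A-E 14, B-F 9, A-F 12] → take A-C (9); add A.
Step 5: frontier [A-B 2, B-C 22, B-D 22, B-E 13, B-F 9] → take A-B (2); add B.
The 4th edge added is A-C.

A-C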